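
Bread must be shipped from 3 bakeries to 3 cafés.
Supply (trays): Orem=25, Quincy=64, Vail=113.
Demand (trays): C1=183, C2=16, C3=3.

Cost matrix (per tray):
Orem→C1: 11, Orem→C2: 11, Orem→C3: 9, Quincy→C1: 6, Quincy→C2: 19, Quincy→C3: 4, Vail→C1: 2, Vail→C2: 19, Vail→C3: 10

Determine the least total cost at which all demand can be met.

An optimal shipping plan:
  Orem–C1: 6 × 11 = 66
  Orem–C2: 16 × 11 = 176
  Orem–C3: 3 × 9 = 27
  Quincy–C1: 64 × 6 = 384
  Vail–C1: 113 × 2 = 226
Total = 66 + 176 + 27 + 384 + 226 = 879.

879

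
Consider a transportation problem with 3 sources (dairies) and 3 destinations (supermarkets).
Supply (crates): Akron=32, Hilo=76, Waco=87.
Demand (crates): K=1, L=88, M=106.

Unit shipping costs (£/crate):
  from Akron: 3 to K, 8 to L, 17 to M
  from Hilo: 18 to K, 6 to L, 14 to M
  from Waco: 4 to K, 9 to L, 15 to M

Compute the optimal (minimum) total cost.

2164

An optimal shipping plan:
  Akron->K: 1 × £3 = £3
  Akron->L: 31 × £8 = £248
  Hilo->L: 57 × £6 = £342
  Hilo->M: 19 × £14 = £266
  Waco->M: 87 × £15 = £1305
Total = 3 + 248 + 342 + 266 + 1305 = £2164.
(Supply check: Akron ships 32; Hilo ships 76; Waco ships 87.)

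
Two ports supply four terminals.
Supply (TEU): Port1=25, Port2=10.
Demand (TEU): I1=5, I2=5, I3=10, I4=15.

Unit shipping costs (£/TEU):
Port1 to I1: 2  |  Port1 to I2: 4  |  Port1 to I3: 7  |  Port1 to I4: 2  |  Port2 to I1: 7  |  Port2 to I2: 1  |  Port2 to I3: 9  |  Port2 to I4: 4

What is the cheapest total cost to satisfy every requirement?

125

A cheapest plan:
  Port1 to I1: 5 TEU
  Port1 to I3: 5 TEU
  Port1 to I4: 15 TEU
  Port2 to I2: 5 TEU
  Port2 to I3: 5 TEU
Total cost = £125.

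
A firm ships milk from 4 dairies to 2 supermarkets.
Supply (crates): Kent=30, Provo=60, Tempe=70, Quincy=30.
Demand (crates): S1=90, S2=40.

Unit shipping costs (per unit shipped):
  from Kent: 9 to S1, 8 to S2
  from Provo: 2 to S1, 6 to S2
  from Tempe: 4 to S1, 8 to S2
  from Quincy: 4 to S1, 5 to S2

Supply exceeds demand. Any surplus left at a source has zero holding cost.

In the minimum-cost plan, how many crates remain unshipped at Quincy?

An optimal plan:
  Provo→S1: 50 × 2 = 100
  Provo→S2: 10 × 6 = 60
  Tempe→S1: 40 × 4 = 160
  Quincy→S2: 30 × 5 = 150
Total cost = 470.
Quincy ships 30 of its 30, leaving 0.

0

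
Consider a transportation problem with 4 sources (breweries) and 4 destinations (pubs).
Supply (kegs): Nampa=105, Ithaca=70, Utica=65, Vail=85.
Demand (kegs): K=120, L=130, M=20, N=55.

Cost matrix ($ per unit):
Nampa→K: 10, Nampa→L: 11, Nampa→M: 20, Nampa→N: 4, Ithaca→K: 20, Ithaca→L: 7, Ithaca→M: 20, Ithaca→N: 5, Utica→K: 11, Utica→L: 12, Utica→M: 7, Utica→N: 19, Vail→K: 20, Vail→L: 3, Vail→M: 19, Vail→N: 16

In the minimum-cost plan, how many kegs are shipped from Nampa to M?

0

Solving gives:
  Nampa–K: 75 kegs
  Nampa–N: 30 kegs
  Ithaca–L: 45 kegs
  Ithaca–N: 25 kegs
  Utica–K: 45 kegs
  Utica–M: 20 kegs
  Vail–L: 85 kegs
Total cost = $2200.
The route Nampa→M is not used.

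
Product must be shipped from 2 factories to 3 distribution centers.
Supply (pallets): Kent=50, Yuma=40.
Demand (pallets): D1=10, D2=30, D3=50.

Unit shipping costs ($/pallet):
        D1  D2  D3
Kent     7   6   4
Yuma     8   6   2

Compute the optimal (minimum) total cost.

370

One minimum-cost allocation:
  Kent->D1: 10 × $7 = $70
  Kent->D2: 30 × $6 = $180
  Kent->D3: 10 × $4 = $40
  Yuma->D3: 40 × $2 = $80
Total = 70 + 180 + 40 + 80 = $370.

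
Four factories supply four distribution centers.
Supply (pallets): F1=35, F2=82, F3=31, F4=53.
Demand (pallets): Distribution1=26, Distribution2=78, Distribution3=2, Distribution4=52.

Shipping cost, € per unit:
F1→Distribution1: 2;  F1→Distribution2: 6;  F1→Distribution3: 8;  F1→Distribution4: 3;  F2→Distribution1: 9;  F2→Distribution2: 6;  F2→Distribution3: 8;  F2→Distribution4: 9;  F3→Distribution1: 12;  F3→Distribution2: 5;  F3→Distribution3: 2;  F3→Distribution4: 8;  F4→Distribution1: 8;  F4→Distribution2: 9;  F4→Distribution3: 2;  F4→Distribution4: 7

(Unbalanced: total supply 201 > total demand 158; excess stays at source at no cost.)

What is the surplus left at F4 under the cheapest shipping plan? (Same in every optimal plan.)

8

Minimum-cost shipments:
  F1–Distribution1: 26 pallets
  F1–Distribution4: 9 pallets
  F2–Distribution2: 47 pallets
  F3–Distribution2: 31 pallets
  F4–Distribution3: 2 pallets
  F4–Distribution4: 43 pallets
Total cost = €821.
F4 ships 45 of its 53, leaving 8.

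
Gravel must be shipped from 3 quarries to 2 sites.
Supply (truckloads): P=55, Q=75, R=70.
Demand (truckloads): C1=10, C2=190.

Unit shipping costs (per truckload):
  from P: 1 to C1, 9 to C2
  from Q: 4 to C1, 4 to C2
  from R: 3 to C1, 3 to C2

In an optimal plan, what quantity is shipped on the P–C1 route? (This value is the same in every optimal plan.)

The minimum-cost plan:
  P to C1: 10 × 1 = 10
  P to C2: 45 × 9 = 405
  Q to C2: 75 × 4 = 300
  R to C2: 70 × 3 = 210
Total cost = 925.
So P→C1 carries 10 truckloads.

10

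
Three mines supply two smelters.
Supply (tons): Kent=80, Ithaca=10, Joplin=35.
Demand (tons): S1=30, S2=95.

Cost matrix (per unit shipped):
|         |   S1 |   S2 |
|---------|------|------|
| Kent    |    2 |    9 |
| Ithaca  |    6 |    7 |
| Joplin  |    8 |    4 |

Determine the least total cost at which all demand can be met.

Optimal allocation:
  Kent to S1: 30 × 2 = 60
  Kent to S2: 50 × 9 = 450
  Ithaca to S2: 10 × 7 = 70
  Joplin to S2: 35 × 4 = 140
Total = 60 + 450 + 70 + 140 = 720.
(Supply check: Kent ships 80; Ithaca ships 10; Joplin ships 35.)

720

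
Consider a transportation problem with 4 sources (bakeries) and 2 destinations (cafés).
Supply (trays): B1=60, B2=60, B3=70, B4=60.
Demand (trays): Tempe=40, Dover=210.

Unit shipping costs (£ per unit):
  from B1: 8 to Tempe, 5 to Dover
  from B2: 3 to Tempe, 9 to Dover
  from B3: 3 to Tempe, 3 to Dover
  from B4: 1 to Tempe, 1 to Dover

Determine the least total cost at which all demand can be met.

870

Optimal allocation:
  B1–Dover: 60 × £5 = £300
  B2–Tempe: 40 × £3 = £120
  B2–Dover: 20 × £9 = £180
  B3–Dover: 70 × £3 = £210
  B4–Dover: 60 × £1 = £60
Total = 300 + 120 + 180 + 210 + 60 = £870.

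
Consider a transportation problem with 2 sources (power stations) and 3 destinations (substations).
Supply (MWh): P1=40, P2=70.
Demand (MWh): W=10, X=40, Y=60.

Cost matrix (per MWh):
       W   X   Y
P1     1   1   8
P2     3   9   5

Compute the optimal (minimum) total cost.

370

One minimum-cost allocation:
  P1–X: 40 × 1 = 40
  P2–W: 10 × 3 = 30
  P2–Y: 60 × 5 = 300
Total = 40 + 30 + 300 = 370.
(Supply check: P1 ships 40; P2 ships 70.)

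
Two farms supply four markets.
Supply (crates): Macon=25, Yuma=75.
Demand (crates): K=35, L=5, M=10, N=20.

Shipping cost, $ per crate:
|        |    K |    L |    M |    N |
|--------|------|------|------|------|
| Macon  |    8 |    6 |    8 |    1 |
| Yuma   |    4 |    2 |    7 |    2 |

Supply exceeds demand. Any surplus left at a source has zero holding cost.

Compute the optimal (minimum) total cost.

240

One minimum-cost allocation:
  Macon to N: 20 × $1 = $20
  Yuma to K: 35 × $4 = $140
  Yuma to L: 5 × $2 = $10
  Yuma to M: 10 × $7 = $70
Total = 20 + 140 + 10 + 70 = $240.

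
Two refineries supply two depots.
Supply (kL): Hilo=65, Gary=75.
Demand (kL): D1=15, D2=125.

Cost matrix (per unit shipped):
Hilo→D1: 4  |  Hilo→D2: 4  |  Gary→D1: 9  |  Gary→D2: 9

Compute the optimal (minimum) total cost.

Optimal allocation:
  Hilo->D2: 65 × 4 = 260
  Gary->D1: 15 × 9 = 135
  Gary->D2: 60 × 9 = 540
Total = 260 + 135 + 540 = 935.

935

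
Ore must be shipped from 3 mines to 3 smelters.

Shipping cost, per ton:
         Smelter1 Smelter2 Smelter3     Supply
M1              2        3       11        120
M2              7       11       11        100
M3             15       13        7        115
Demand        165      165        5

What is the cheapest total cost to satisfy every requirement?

2460

An optimal shipping plan:
  M1→Smelter1: 65 × 2 = 130
  M1→Smelter2: 55 × 3 = 165
  M2→Smelter1: 100 × 7 = 700
  M3→Smelter2: 110 × 13 = 1430
  M3→Smelter3: 5 × 7 = 35
Total = 130 + 165 + 700 + 1430 + 35 = 2460.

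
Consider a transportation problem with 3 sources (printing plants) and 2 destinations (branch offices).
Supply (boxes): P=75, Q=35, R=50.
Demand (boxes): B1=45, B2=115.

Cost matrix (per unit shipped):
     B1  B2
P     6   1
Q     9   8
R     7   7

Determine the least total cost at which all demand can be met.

A cheapest plan:
  P→B2: 75 × 1 = 75
  Q→B2: 35 × 8 = 280
  R→B1: 45 × 7 = 315
  R→B2: 5 × 7 = 35
Total = 75 + 280 + 315 + 35 = 705.

705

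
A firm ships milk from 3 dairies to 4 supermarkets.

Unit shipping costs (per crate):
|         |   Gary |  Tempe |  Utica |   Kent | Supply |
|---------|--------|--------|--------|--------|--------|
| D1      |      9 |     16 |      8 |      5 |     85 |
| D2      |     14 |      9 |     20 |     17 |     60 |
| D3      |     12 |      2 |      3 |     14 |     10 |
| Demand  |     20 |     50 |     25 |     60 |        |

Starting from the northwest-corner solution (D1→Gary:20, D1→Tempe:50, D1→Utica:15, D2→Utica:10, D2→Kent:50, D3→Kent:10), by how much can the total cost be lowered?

1160

Current plan cost = 20·9 + 50·16 + 15·8 + 10·20 + 50·17 + 10·14 = 2290.
Optimal plan:
  D1→Gary: 10 × 9 = 90
  D1→Utica: 15 × 8 = 120
  D1→Kent: 60 × 5 = 300
  D2→Gary: 10 × 14 = 140
  D2→Tempe: 50 × 9 = 450
  D3→Utica: 10 × 3 = 30
Optimal cost = 1130.
Saving = 2290 − 1130 = 1160.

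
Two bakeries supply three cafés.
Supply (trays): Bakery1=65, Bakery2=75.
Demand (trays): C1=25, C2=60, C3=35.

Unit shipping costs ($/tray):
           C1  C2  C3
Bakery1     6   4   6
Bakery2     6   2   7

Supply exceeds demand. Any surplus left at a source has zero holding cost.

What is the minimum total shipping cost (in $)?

480

Optimal allocation:
  Bakery1 to C1: 25 × $6 = $150
  Bakery1 to C3: 35 × $6 = $210
  Bakery2 to C2: 60 × $2 = $120
Total = 150 + 210 + 120 = $480.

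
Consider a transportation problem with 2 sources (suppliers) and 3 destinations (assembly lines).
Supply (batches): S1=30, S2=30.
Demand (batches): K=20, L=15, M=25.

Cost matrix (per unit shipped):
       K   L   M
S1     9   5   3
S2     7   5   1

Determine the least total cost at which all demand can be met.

One minimum-cost allocation:
  S1 to K: 15 × 9 = 135
  S1 to L: 15 × 5 = 75
  S2 to K: 5 × 7 = 35
  S2 to M: 25 × 1 = 25
Total = 135 + 75 + 35 + 25 = 270.

270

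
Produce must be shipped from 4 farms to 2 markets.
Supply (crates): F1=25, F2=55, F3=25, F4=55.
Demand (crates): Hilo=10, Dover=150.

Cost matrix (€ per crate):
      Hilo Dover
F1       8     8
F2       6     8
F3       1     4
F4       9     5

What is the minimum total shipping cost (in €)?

985

An optimal shipping plan:
  F1->Dover: 25 × €8 = €200
  F2->Dover: 55 × €8 = €440
  F3->Hilo: 10 × €1 = €10
  F3->Dover: 15 × €4 = €60
  F4->Dover: 55 × €5 = €275
Total = 200 + 440 + 10 + 60 + 275 = €985.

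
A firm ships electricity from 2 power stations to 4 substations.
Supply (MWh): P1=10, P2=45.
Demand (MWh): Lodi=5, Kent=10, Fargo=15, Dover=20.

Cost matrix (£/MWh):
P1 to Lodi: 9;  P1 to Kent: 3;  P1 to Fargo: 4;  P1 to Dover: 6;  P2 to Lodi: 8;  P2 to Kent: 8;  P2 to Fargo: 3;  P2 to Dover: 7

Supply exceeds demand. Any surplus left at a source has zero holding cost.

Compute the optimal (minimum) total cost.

255

A cheapest plan:
  P1→Kent: 10 × £3 = £30
  P2→Lodi: 5 × £8 = £40
  P2→Fargo: 15 × £3 = £45
  P2→Dover: 20 × £7 = £140
Total = 30 + 40 + 45 + 140 = £255.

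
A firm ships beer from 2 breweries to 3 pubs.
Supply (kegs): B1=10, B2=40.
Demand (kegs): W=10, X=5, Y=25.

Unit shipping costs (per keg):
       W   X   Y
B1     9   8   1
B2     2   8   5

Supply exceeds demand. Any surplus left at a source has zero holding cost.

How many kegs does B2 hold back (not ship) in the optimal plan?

10

An optimal plan:
  B1–Y: 10 × 1 = 10
  B2–W: 10 × 2 = 20
  B2–X: 5 × 8 = 40
  B2–Y: 15 × 5 = 75
Total cost = 145.
B2 ships 30 of its 40, leaving 10.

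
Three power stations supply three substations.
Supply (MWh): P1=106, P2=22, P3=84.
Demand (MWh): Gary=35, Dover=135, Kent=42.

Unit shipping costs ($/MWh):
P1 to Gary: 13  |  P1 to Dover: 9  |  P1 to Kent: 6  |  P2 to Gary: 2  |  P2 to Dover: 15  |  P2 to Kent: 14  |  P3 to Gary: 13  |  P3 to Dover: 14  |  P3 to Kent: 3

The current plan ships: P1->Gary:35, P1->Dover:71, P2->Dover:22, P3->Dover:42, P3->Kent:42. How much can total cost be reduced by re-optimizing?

439

Current plan cost = 35·13 + 71·9 + 22·15 + 42·14 + 42·3 = $2138.
Optimal plan:
  P1->Dover: 106 MWh
  P2->Gary: 22 MWh
  P3->Gary: 13 MWh
  P3->Dover: 29 MWh
  P3->Kent: 42 MWh
Optimal cost = $1699.
Saving = 2138 − 1699 = $439.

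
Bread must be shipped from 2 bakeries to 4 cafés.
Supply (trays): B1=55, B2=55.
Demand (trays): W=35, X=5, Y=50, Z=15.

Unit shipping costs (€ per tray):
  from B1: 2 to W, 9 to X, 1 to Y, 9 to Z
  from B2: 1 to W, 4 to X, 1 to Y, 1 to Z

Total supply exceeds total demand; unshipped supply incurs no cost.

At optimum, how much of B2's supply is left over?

0

An optimal plan:
  B1 to Y: 50 × €1 = €50
  B2 to W: 35 × €1 = €35
  B2 to X: 5 × €4 = €20
  B2 to Z: 15 × €1 = €15
Total cost = €120.
B2 ships 55 of its 55, leaving 0.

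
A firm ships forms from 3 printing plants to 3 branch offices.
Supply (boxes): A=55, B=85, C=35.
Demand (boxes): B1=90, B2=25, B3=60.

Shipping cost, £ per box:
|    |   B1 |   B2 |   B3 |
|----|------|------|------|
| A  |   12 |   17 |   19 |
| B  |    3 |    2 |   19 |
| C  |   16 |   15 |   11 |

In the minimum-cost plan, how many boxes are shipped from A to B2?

Optimal shipments:
  A->B1: 30 × £12 = £360
  A->B3: 25 × £19 = £475
  B->B1: 60 × £3 = £180
  B->B2: 25 × £2 = £50
  C->B3: 35 × £11 = £385
Total cost = £1450.
The route A→B2 is not used.

0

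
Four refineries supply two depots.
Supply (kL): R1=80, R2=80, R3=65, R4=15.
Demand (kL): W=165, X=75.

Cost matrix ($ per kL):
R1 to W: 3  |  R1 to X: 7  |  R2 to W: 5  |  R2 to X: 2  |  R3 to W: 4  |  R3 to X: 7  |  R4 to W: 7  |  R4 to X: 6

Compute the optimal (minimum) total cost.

One minimum-cost allocation:
  R1 to W: 80 kL
  R2 to W: 5 kL
  R2 to X: 75 kL
  R3 to W: 65 kL
  R4 to W: 15 kL
Total cost = $780.

780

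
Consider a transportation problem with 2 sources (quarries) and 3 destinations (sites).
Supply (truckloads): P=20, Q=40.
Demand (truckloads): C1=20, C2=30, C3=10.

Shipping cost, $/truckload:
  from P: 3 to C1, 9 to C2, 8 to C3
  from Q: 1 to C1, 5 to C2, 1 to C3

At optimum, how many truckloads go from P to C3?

The minimum-cost plan:
  P to C1: 20 × $3 = $60
  Q to C2: 30 × $5 = $150
  Q to C3: 10 × $1 = $10
Total cost = $220.
The route P→C3 is not used.

0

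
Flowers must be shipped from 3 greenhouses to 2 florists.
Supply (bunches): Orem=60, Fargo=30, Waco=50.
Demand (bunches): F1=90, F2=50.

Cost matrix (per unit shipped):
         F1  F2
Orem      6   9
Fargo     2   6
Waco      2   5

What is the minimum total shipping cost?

One minimum-cost allocation:
  Orem→F1: 10 × 6 = 60
  Orem→F2: 50 × 9 = 450
  Fargo→F1: 30 × 2 = 60
  Waco→F1: 50 × 2 = 100
Total = 60 + 450 + 60 + 100 = 670.

670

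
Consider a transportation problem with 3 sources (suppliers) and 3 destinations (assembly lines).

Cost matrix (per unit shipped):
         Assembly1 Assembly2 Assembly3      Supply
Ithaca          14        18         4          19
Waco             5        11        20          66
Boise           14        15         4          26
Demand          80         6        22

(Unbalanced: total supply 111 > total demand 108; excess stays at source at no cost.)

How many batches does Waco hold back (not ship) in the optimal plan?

0

Minimum-cost shipments:
  Ithaca→Assembly3: 16 batches
  Waco→Assembly1: 66 batches
  Boise→Assembly1: 14 batches
  Boise→Assembly2: 6 batches
  Boise→Assembly3: 6 batches
Total cost = 704.
Waco ships 66 of its 66, leaving 0.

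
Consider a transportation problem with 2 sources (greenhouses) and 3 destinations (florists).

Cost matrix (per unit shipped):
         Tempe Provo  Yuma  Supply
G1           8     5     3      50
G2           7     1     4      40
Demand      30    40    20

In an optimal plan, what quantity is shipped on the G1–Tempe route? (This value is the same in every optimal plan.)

Solving gives:
  G1–Tempe: 30 bunches
  G1–Yuma: 20 bunches
  G2–Provo: 40 bunches
Total cost = 340.
So G1→Tempe carries 30 bunches.

30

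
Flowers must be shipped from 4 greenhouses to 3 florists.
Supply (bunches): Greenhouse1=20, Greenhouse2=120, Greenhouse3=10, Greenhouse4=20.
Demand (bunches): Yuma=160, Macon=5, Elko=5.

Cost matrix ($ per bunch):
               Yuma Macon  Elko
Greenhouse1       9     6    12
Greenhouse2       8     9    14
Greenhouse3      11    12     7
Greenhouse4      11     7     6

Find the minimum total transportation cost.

1425

One minimum-cost allocation:
  Greenhouse1->Yuma: 20 × $9 = $180
  Greenhouse2->Yuma: 120 × $8 = $960
  Greenhouse3->Yuma: 10 × $11 = $110
  Greenhouse4->Yuma: 10 × $11 = $110
  Greenhouse4->Macon: 5 × $7 = $35
  Greenhouse4->Elko: 5 × $6 = $30
Total = 180 + 960 + 110 + 110 + 35 + 30 = $1425.
(Supply check: Greenhouse1 ships 20; Greenhouse2 ships 120; Greenhouse3 ships 10; Greenhouse4 ships 20.)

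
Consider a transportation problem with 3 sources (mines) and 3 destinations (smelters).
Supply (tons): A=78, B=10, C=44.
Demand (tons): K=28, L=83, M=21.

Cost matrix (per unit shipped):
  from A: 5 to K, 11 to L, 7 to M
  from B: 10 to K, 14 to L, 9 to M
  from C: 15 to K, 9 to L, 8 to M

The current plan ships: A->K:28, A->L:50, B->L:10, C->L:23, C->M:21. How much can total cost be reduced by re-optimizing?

73

Current plan cost = 28·5 + 50·11 + 10·14 + 23·9 + 21·8 = 1205.
Optimal plan:
  A→K: 28 × 5 = 140
  A→L: 39 × 11 = 429
  A→M: 11 × 7 = 77
  B→M: 10 × 9 = 90
  C→L: 44 × 9 = 396
Optimal cost = 1132.
Saving = 1205 − 1132 = 73.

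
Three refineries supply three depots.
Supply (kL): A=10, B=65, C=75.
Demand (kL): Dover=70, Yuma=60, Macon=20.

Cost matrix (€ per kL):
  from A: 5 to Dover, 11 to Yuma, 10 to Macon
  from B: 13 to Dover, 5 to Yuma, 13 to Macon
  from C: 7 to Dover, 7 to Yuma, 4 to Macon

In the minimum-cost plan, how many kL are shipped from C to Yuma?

Optimal shipments:
  A->Dover: 10 × €5 = €50
  B->Dover: 5 × €13 = €65
  B->Yuma: 60 × €5 = €300
  C->Dover: 55 × €7 = €385
  C->Macon: 20 × €4 = €80
Total cost = €880.
The route C→Yuma is not used.

0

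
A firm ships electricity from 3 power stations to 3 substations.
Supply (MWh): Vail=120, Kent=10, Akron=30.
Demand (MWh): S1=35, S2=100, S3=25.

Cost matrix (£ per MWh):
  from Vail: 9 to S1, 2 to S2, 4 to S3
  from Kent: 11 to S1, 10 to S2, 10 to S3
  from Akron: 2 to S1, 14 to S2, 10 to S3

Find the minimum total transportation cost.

Optimal allocation:
  Vail->S2: 100 × £2 = £200
  Vail->S3: 20 × £4 = £80
  Kent->S1: 5 × £11 = £55
  Kent->S3: 5 × £10 = £50
  Akron->S1: 30 × £2 = £60
Total = 200 + 80 + 55 + 50 + 60 = £445.
(Supply check: Vail ships 120; Kent ships 10; Akron ships 30.)

445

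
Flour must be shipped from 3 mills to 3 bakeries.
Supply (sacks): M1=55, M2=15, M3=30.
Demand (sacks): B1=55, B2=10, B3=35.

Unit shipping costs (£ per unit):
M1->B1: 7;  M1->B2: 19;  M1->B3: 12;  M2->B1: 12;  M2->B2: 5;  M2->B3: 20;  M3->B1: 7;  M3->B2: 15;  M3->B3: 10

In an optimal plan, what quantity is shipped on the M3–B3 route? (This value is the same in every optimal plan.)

Solving gives:
  M1->B1: 50 × £7 = £350
  M1->B3: 5 × £12 = £60
  M2->B1: 5 × £12 = £60
  M2->B2: 10 × £5 = £50
  M3->B3: 30 × £10 = £300
Total cost = £820.
So M3→B3 carries 30 sacks.

30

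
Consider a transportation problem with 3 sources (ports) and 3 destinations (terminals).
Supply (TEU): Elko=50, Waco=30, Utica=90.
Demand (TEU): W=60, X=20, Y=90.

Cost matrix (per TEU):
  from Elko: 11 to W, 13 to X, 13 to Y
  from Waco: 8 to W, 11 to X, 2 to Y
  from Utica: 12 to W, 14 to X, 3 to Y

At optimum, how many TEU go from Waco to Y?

Optimal shipments:
  Elko to W: 30 × 11 = 330
  Elko to X: 20 × 13 = 260
  Waco to W: 30 × 8 = 240
  Utica to Y: 90 × 3 = 270
Total cost = 1100.
The route Waco→Y is not used.

0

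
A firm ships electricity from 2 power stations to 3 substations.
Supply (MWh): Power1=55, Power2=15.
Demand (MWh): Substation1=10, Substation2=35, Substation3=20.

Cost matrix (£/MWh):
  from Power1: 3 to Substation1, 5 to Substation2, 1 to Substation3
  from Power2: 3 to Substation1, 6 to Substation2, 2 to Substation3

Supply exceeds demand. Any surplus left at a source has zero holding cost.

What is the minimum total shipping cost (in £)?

225

An optimal shipping plan:
  Power1->Substation2: 35 × £5 = £175
  Power1->Substation3: 20 × £1 = £20
  Power2->Substation1: 10 × £3 = £30
Total = 175 + 20 + 30 = £225.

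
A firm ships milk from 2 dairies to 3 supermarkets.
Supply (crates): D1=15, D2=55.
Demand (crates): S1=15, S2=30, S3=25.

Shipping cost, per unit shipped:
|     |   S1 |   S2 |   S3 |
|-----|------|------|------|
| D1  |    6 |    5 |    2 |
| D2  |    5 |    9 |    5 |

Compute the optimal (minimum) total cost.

410

A cheapest plan:
  D1→S2: 15 crates
  D2→S1: 15 crates
  D2→S2: 15 crates
  D2→S3: 25 crates
Total cost = 410.
(Supply check: D1 ships 15; D2 ships 55.)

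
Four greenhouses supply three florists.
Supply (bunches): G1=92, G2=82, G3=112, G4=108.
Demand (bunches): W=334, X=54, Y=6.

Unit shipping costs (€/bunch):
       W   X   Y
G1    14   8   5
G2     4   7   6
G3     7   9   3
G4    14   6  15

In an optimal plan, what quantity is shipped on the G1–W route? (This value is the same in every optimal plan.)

86

Optimal shipments:
  G1→W: 86 × €14 = €1204
  G1→Y: 6 × €5 = €30
  G2→W: 82 × €4 = €328
  G3→W: 112 × €7 = €784
  G4→W: 54 × €14 = €756
  G4→X: 54 × €6 = €324
Total cost = €3426.
So G1→W carries 86 bunches.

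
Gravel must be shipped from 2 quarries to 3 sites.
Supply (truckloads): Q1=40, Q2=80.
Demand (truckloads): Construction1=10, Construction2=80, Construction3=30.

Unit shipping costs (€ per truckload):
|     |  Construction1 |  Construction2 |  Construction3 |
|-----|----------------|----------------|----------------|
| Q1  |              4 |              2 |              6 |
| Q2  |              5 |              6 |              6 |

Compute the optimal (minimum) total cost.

550

Optimal allocation:
  Q1->Construction2: 40 × €2 = €80
  Q2->Construction1: 10 × €5 = €50
  Q2->Construction2: 40 × €6 = €240
  Q2->Construction3: 30 × €6 = €180
Total = 80 + 50 + 240 + 180 = €550.
(Supply check: Q1 ships 40; Q2 ships 80.)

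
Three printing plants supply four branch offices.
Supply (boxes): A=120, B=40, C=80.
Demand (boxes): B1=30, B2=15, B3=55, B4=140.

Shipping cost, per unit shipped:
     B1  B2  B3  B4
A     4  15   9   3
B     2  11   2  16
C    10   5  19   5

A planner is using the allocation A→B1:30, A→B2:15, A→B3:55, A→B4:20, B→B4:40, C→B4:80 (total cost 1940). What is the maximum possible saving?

980

Current plan cost = 30·4 + 15·15 + 55·9 + 20·3 + 40·16 + 80·5 = 1940.
Optimal plan:
  A→B1: 30 boxes
  A→B3: 15 boxes
  A→B4: 75 boxes
  B→B3: 40 boxes
  C→B2: 15 boxes
  C→B4: 65 boxes
Optimal cost = 960.
Saving = 1940 − 960 = 980.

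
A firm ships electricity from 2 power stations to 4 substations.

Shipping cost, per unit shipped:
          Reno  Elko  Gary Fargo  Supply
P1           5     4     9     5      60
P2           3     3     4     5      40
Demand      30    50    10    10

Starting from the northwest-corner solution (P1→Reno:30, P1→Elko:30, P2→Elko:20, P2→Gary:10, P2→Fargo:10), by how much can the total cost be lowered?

40

Current plan cost = 30·5 + 30·4 + 20·3 + 10·4 + 10·5 = 420.
Optimal plan:
  P1->Elko: 50 MWh
  P1->Fargo: 10 MWh
  P2->Reno: 30 MWh
  P2->Gary: 10 MWh
Optimal cost = 380.
Saving = 420 − 380 = 40.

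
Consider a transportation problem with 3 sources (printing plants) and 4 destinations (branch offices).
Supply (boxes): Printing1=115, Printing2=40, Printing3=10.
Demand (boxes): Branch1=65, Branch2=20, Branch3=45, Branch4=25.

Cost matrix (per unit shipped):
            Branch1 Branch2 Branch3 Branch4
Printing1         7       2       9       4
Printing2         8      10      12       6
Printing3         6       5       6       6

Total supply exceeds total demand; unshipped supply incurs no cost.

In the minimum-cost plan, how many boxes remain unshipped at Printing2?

Minimum-cost shipments:
  Printing1–Branch1: 35 boxes
  Printing1–Branch2: 20 boxes
  Printing1–Branch3: 35 boxes
  Printing1–Branch4: 25 boxes
  Printing2–Branch1: 30 boxes
  Printing3–Branch3: 10 boxes
Total cost = 1000.
Printing2 ships 30 of its 40, leaving 10.

10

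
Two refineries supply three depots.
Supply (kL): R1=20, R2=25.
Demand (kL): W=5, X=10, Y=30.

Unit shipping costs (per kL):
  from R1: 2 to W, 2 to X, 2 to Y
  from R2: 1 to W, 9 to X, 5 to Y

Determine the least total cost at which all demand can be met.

145

One minimum-cost allocation:
  R1->X: 10 kL
  R1->Y: 10 kL
  R2->W: 5 kL
  R2->Y: 20 kL
Total cost = 145.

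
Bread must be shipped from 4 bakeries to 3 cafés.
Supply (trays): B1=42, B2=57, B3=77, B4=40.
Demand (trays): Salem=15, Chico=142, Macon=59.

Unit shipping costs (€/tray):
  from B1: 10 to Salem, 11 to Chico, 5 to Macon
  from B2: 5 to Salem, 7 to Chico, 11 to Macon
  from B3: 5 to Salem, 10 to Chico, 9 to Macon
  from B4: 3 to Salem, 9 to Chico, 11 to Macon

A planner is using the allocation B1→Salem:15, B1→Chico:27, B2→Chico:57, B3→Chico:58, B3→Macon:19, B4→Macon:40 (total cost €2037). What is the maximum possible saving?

405

Current plan cost = 15·10 + 27·11 + 57·7 + 58·10 + 19·9 + 40·11 = €2037.
Optimal plan:
  B1->Macon: 42 × €5 = €210
  B2->Chico: 57 × €7 = €399
  B3->Chico: 60 × €10 = €600
  B3->Macon: 17 × €9 = €153
  B4->Salem: 15 × €3 = €45
  B4->Chico: 25 × €9 = €225
Optimal cost = €1632.
Saving = 2037 − 1632 = €405.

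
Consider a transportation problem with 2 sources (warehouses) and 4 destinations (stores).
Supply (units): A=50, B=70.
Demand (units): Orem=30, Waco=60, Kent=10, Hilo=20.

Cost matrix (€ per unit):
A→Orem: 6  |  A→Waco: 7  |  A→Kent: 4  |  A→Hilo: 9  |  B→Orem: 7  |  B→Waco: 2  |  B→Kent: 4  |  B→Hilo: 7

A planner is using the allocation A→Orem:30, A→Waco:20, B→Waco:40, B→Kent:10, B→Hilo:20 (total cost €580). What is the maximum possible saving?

80

Current plan cost = 30·6 + 20·7 + 40·2 + 10·4 + 20·7 = €580.
Optimal plan:
  A–Orem: 30 units
  A–Kent: 10 units
  A–Hilo: 10 units
  B–Waco: 60 units
  B–Hilo: 10 units
Optimal cost = €500.
Saving = 580 − 500 = €80.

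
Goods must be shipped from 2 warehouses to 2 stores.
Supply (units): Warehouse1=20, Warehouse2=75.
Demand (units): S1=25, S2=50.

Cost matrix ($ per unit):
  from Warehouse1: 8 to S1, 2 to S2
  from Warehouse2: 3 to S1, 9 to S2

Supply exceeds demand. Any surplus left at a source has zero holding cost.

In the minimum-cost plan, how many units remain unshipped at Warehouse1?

0

Minimum-cost shipments:
  Warehouse1 to S2: 20 × $2 = $40
  Warehouse2 to S1: 25 × $3 = $75
  Warehouse2 to S2: 30 × $9 = $270
Total cost = $385.
Warehouse1 ships 20 of its 20, leaving 0.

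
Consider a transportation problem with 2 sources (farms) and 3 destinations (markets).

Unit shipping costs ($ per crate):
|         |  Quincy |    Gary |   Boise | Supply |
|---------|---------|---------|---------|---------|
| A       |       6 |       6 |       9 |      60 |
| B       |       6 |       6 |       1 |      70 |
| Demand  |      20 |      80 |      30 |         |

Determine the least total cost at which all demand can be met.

630

A cheapest plan:
  A->Quincy: 20 × $6 = $120
  A->Gary: 40 × $6 = $240
  B->Gary: 40 × $6 = $240
  B->Boise: 30 × $1 = $30
Total = 120 + 240 + 240 + 30 = $630.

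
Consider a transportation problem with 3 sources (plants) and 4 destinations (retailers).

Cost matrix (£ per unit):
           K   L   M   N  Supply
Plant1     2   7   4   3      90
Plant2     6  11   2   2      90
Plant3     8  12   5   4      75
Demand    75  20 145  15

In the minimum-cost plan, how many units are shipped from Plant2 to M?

Solving gives:
  Plant1->K: 75 × £2 = £150
  Plant1->L: 15 × £7 = £105
  Plant2->M: 90 × £2 = £180
  Plant3->L: 5 × £12 = £60
  Plant3->M: 55 × £5 = £275
  Plant3->N: 15 × £4 = £60
Total cost = £830.
So Plant2→M carries 90 units.

90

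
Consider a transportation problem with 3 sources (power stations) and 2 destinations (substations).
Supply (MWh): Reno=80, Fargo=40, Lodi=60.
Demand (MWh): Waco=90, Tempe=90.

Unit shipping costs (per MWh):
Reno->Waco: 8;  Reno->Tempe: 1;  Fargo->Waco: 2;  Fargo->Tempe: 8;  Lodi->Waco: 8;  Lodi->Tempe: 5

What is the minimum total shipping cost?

610

Optimal allocation:
  Reno to Tempe: 80 × 1 = 80
  Fargo to Waco: 40 × 2 = 80
  Lodi to Waco: 50 × 8 = 400
  Lodi to Tempe: 10 × 5 = 50
Total = 80 + 80 + 400 + 50 = 610.
(Supply check: Reno ships 80; Fargo ships 40; Lodi ships 60.)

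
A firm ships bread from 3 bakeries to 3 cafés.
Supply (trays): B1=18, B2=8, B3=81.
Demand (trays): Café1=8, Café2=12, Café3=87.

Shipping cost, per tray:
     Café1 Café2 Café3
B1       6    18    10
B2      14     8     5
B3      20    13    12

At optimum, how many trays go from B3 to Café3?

69

Solving gives:
  B1->Café1: 8 × 6 = 48
  B1->Café3: 10 × 10 = 100
  B2->Café3: 8 × 5 = 40
  B3->Café2: 12 × 13 = 156
  B3->Café3: 69 × 12 = 828
Total cost = 1172.
So B3→Café3 carries 69 trays.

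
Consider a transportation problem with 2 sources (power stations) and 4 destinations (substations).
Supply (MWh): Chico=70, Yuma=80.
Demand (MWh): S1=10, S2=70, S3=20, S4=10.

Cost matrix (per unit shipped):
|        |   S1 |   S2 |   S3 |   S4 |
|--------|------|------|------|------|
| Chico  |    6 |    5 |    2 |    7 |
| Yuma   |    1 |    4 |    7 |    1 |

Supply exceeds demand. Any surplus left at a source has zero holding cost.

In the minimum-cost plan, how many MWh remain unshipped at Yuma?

0

An optimal plan:
  Chico->S2: 10 × 5 = 50
  Chico->S3: 20 × 2 = 40
  Yuma->S1: 10 × 1 = 10
  Yuma->S2: 60 × 4 = 240
  Yuma->S4: 10 × 1 = 10
Total cost = 350.
Yuma ships 80 of its 80, leaving 0.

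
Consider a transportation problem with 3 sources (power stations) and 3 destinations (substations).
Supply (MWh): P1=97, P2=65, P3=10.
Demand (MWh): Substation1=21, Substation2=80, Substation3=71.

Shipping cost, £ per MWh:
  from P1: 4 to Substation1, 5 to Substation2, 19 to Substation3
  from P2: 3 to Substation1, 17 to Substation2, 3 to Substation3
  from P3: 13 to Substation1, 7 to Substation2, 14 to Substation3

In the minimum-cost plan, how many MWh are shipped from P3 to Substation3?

6

Solving gives:
  P1 to Substation1: 21 × £4 = £84
  P1 to Substation2: 76 × £5 = £380
  P2 to Substation3: 65 × £3 = £195
  P3 to Substation2: 4 × £7 = £28
  P3 to Substation3: 6 × £14 = £84
Total cost = £771.
So P3→Substation3 carries 6 MWh.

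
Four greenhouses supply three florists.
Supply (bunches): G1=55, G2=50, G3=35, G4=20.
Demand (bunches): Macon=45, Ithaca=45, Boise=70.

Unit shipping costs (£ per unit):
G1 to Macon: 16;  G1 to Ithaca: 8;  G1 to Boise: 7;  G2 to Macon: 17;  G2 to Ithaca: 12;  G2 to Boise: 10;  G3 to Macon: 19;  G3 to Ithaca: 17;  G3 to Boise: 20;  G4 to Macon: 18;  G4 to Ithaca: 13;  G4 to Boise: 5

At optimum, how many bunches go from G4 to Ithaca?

0

Optimal shipments:
  G1 to Ithaca: 45 × £8 = £360
  G1 to Boise: 10 × £7 = £70
  G2 to Macon: 10 × £17 = £170
  G2 to Boise: 40 × £10 = £400
  G3 to Macon: 35 × £19 = £665
  G4 to Boise: 20 × £5 = £100
Total cost = £1765.
The route G4→Ithaca is not used.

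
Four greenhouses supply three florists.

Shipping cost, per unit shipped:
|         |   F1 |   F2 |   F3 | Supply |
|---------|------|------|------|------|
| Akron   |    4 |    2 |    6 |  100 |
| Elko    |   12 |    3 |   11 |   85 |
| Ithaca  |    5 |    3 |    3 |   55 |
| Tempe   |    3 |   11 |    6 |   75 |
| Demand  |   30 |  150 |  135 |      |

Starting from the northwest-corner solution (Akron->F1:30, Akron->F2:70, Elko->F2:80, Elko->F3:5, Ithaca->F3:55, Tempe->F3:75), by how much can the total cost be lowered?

50

Current plan cost = 30·4 + 70·2 + 80·3 + 5·11 + 55·3 + 75·6 = 1170.
Optimal plan:
  Akron–F2: 65 × 2 = 130
  Akron–F3: 35 × 6 = 210
  Elko–F2: 85 × 3 = 255
  Ithaca–F3: 55 × 3 = 165
  Tempe–F1: 30 × 3 = 90
  Tempe–F3: 45 × 6 = 270
Optimal cost = 1120.
Saving = 1170 − 1120 = 50.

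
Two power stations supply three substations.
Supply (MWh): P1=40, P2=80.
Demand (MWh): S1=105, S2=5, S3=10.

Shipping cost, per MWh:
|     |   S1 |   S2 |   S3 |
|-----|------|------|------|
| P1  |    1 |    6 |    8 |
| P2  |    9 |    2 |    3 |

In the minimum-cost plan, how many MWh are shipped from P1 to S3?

0

Solving gives:
  P1→S1: 40 × 1 = 40
  P2→S1: 65 × 9 = 585
  P2→S2: 5 × 2 = 10
  P2→S3: 10 × 3 = 30
Total cost = 665.
The route P1→S3 is not used.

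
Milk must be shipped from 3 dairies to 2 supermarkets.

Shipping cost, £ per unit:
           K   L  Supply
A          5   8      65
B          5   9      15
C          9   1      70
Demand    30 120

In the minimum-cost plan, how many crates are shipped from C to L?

Solving gives:
  A to K: 15 × £5 = £75
  A to L: 50 × £8 = £400
  B to K: 15 × £5 = £75
  C to L: 70 × £1 = £70
Total cost = £620.
So C→L carries 70 crates.

70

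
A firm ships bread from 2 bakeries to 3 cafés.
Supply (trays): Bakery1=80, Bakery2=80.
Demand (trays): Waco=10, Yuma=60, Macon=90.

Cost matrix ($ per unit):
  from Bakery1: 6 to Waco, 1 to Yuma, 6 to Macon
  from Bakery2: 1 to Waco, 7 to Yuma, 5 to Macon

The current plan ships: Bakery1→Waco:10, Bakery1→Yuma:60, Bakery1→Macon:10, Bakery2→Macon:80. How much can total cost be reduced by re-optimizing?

40

Current plan cost = 10·6 + 60·1 + 10·6 + 80·5 = $580.
Optimal plan:
  Bakery1->Yuma: 60 trays
  Bakery1->Macon: 20 trays
  Bakery2->Waco: 10 trays
  Bakery2->Macon: 70 trays
Optimal cost = $540.
Saving = 580 − 540 = $40.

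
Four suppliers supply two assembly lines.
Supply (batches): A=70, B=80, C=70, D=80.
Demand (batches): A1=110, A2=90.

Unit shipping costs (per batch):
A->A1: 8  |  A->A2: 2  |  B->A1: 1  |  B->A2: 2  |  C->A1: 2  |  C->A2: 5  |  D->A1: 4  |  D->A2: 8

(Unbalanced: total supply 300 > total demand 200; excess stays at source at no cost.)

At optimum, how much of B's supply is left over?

0

Minimum-cost shipments:
  A–A2: 70 × 2 = 140
  B–A1: 60 × 1 = 60
  B–A2: 20 × 2 = 40
  C–A1: 50 × 2 = 100
Total cost = 340.
B ships 80 of its 80, leaving 0.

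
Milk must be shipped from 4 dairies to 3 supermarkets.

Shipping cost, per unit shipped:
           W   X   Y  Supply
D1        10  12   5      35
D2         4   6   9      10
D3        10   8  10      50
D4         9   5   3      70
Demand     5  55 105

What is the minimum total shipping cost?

835

An optimal shipping plan:
  D1–Y: 35 × 5 = 175
  D2–W: 5 × 4 = 20
  D2–X: 5 × 6 = 30
  D3–X: 50 × 8 = 400
  D4–Y: 70 × 3 = 210
Total = 175 + 20 + 30 + 400 + 210 = 835.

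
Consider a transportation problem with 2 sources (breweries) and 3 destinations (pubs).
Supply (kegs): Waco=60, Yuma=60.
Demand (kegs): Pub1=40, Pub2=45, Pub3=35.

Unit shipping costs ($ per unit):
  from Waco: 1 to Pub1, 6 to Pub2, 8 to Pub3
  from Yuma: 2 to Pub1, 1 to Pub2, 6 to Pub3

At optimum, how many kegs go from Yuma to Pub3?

Optimal shipments:
  Waco->Pub1: 40 × $1 = $40
  Waco->Pub3: 20 × $8 = $160
  Yuma->Pub2: 45 × $1 = $45
  Yuma->Pub3: 15 × $6 = $90
Total cost = $335.
So Yuma→Pub3 carries 15 kegs.

15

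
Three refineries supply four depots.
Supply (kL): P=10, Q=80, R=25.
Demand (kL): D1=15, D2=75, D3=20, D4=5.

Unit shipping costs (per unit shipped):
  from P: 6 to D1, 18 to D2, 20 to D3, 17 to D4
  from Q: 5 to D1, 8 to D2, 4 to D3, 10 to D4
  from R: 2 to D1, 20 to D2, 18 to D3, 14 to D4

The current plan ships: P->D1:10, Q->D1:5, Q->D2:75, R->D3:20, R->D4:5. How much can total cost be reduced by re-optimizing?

175

Current plan cost = 10·6 + 5·5 + 75·8 + 20·18 + 5·14 = 1115.
Optimal plan:
  P to D2: 10 × 18 = 180
  Q to D2: 60 × 8 = 480
  Q to D3: 20 × 4 = 80
  R to D1: 15 × 2 = 30
  R to D2: 5 × 20 = 100
  R to D4: 5 × 14 = 70
Optimal cost = 940.
Saving = 1115 − 940 = 175.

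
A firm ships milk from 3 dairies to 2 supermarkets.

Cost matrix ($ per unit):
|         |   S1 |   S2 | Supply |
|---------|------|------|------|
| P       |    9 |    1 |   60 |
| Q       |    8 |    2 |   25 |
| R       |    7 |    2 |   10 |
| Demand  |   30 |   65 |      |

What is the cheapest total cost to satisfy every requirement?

An optimal shipping plan:
  P→S2: 60 × $1 = $60
  Q→S1: 20 × $8 = $160
  Q→S2: 5 × $2 = $10
  R→S1: 10 × $7 = $70
Total = 60 + 160 + 10 + 70 = $300.

300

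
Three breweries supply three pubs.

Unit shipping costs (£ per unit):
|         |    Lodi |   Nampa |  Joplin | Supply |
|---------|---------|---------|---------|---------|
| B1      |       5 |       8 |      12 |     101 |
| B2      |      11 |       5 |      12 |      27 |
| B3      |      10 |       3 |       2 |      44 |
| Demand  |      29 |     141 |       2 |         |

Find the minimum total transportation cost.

986

One minimum-cost allocation:
  B1→Lodi: 29 × £5 = £145
  B1→Nampa: 72 × £8 = £576
  B2→Nampa: 27 × £5 = £135
  B3→Nampa: 42 × £3 = £126
  B3→Joplin: 2 × £2 = £4
Total = 145 + 576 + 135 + 126 + 4 = £986.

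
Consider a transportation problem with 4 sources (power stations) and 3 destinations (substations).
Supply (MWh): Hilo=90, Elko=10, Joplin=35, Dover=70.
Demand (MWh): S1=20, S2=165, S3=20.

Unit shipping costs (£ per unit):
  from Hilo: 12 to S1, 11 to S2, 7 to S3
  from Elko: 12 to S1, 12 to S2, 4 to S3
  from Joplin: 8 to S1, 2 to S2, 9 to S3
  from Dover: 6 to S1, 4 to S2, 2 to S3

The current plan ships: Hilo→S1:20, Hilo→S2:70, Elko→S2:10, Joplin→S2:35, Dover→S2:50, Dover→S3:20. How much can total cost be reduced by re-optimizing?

Current plan cost = 20·12 + 70·11 + 10·12 + 35·2 + 50·4 + 20·2 = £1440.
Optimal plan:
  Hilo–S1: 20 MWh
  Hilo–S2: 60 MWh
  Hilo–S3: 10 MWh
  Elko–S3: 10 MWh
  Joplin–S2: 35 MWh
  Dover–S2: 70 MWh
Optimal cost = £1360.
Saving = 1440 − 1360 = £80.

80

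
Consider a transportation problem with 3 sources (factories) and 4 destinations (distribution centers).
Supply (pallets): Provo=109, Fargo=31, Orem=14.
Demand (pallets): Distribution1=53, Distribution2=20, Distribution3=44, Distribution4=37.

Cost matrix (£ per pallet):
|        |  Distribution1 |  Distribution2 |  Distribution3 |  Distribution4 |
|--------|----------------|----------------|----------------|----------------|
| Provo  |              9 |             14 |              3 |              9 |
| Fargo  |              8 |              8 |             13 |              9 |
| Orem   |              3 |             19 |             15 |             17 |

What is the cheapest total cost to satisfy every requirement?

1007

One minimum-cost allocation:
  Provo–Distribution1: 28 pallets
  Provo–Distribution3: 44 pallets
  Provo–Distribution4: 37 pallets
  Fargo–Distribution1: 11 pallets
  Fargo–Distribution2: 20 pallets
  Orem–Distribution1: 14 pallets
Total cost = £1007.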